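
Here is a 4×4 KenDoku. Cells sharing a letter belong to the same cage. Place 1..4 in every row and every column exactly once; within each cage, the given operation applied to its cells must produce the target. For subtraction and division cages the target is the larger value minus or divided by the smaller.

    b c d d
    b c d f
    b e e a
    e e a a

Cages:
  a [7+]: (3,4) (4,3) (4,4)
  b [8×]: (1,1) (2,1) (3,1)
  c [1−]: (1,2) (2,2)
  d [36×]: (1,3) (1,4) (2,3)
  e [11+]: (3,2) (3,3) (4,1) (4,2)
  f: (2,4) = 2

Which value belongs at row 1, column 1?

The 3 cells of cage d must have product 36; hence (1,3) = 4.
Cage d needs product 36, so (1,4) = 3.
Cage d needs product 36, which forces (2,3) = 3.
F is a freebie, which forces (2,4) = 2.
Cage c's pair has difference 1, which forces (1,2) = 2.
Cage c's pair has difference 1, so (2,2) = 1.
The 3 cells of cage a must have sum 7, which forces (4,3) = 2.
2 is placed in row 1, so (1,1) = 1.
Row 2 already has 1, leaving (2,1) = 4.
The 3 cells of cage b must have product 8, leaving (3,1) = 2.
The 4 cells of cage e must have sum 11, leaving (3,2) = 3.
Column 3 already has 2, so (3,3) = 1.
Row 3 now contains 1, so (3,4) = 4.
Cage e needs sum 11, which forces (4,1) = 3.
Cage e needs sum 11, so (4,2) = 4.
4 is placed in column 4, leaving (4,4) = 1.
Completed grid: 1 2 4 3 / 4 1 3 2 / 2 3 1 4 / 3 4 2 1.

1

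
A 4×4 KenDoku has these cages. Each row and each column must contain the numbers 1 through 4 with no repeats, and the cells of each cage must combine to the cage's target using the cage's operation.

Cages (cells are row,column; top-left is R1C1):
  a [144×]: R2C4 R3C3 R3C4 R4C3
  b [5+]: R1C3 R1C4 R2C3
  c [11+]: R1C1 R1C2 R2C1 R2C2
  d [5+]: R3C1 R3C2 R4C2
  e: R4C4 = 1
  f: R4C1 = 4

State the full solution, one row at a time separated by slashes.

Cage f is a single given cell; hence R4C1 = 4.
Row 4 now contains 4, so R4C3 = 3.
Cage e is given, leaving R4C4 = 1.
3 is placed in column 3, leaving R1C3 = 1.
1 is placed in column 4, so R1C4 = 2.
Cage b has sum 5, which forces R2C3 = 2.
Cage a has product 144; hence R2C4 = 4.
Cage d needs sum 5, which forces R3C1 = 2.
The 3 cells of cage d must have sum 5, so R3C2 = 1.
3 is placed in column 3, so R3C3 = 4.
Cage a has product 144, leaving R3C4 = 3.
Row 4 now contains 1, so R4C2 = 2.
Row 1 now contains 2, so R1C1 = 3.
Cage c needs sum 11; hence R1C2 = 4.
The 4 cells of cage c must have sum 11, so R2C1 = 1.
Row 2 already has 4; hence R2C2 = 3.

3 4 1 2 / 1 3 2 4 / 2 1 4 3 / 4 2 3 1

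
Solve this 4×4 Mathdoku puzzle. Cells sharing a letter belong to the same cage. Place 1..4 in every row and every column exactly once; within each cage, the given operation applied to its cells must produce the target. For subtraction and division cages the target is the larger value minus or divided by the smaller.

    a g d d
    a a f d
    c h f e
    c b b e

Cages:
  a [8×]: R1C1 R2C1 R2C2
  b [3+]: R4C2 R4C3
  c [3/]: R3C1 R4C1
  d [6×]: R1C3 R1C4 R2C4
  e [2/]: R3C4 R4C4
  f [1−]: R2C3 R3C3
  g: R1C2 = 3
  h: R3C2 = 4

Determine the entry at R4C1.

Cage g is a single given cell, which forces R1C2 = 3.
Cage h is given, so R3C2 = 4.
The 3 cells of cage d must have product 6, which forces R2C4 = 3.
In row 1, 4 can only go at R1C1, so R1C1 = 4.
In row 2, 4 can only go at R2C3, so R2C3 = 4.
The two cells of cage f must have difference 1; hence R3C3 = 3.
Row 3 now contains 3; hence R3C1 = 1.
Row 3 already has 1, so R3C4 = 2.
The two cells of cage c must have quotient 3, which forces R4C1 = 3.
Cage d needs product 6, which forces R1C3 = 2.
Column 4 already has 2, so R1C4 = 1.
1 is placed in column 1, which forces R2C1 = 2.
Cage a needs product 8, leaving R2C2 = 1.
Column 2 already has 1, which forces R4C2 = 2.
2 is placed in column 3, so R4C3 = 1.
1 is placed in column 4; hence R4C4 = 4.
Completed grid: 4 3 2 1 / 2 1 4 3 / 1 4 3 2 / 3 2 1 4.

3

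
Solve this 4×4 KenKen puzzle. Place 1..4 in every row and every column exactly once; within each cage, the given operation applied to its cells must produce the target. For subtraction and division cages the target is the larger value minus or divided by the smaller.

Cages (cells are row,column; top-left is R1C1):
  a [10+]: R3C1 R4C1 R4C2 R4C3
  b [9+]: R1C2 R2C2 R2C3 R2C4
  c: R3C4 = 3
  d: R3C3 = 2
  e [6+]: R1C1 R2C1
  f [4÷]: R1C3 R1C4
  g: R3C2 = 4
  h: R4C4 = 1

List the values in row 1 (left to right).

Cage g is a single given cell, so R3C2 = 4.
D is a freebie, leaving R3C3 = 2.
Cage c is a single given cell, so R3C4 = 3.
Cage h is a single given cell, which forces R4C4 = 1.
Cage f needs two cells with quotient 4, leaving R1C3 = 1.
Column 4 now contains 1; hence R1C4 = 4.
Column 4 now contains 4, leaving R2C4 = 2.
Row 3 already has 3, so R3C1 = 1.
Row 1 already has 4; hence R1C1 = 2.
Row 1 already has 2, so R1C2 = 3.
Row 2 now contains 2, so R2C1 = 4.
The 4 cells of cage b must have sum 9; hence R2C2 = 1.
4 is placed in row 2, which forces R2C3 = 3.
Column 1 already has 4, so R4C1 = 3.
3 is placed in column 2; hence R4C2 = 2.
Column 3 now contains 3, so R4C3 = 4.
Completed grid: 2 3 1 4 / 4 1 3 2 / 1 4 2 3 / 3 2 4 1.

2 3 1 4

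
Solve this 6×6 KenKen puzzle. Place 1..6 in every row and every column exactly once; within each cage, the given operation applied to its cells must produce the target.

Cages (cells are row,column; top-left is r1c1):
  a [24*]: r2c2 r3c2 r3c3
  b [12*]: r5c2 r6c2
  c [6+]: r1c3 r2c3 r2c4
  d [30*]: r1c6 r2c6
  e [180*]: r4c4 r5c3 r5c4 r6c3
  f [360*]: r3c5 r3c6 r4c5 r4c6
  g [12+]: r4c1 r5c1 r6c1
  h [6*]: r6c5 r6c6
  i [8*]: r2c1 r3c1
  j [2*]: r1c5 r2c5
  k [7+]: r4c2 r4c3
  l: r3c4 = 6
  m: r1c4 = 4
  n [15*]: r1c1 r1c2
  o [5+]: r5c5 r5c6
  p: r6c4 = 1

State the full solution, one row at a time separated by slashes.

Cage m is given, leaving r1c4 = 4.
Cage l is given, which forces r3c4 = 6.
Cage p is given; hence r6c4 = 1.
The only place for 6 in row 1 is r1c6.
6 is placed in column 6, which forces r2c6 = 5.
The 4 cells of cage f must have product 360; hence r4c5 = 6.
The 4 cells of cage f must have product 360, leaving r3c5 = 5.
Row 2 needs a 6, and only r2c2 is open for it.
Row 2 needs a 4, and only r2c1 is open for it.
Column 1 already has 4; hence r3c1 = 2.
The only place for 3 in row 3 is r3c6.
3 is placed in column 6; hence r4c6 = 4.
Cage h's pair has product 6, leaving r6c5 = 3.
3 is placed in column 6; hence r6c6 = 2.
The two cells of cage b must have product 12; hence r5c2 = 3.
Cage o's pair has sum 5, so r5c5 = 4.
2 is placed in column 6, which forces r5c6 = 1.
Row 6 already has 3, which forces r6c2 = 4.
Cage n needs two cells with product 15, so r1c1 = 3.
3 is placed in column 2, so r1c2 = 5.
Column 2 now contains 4; hence r3c2 = 1.
The 3 cells of cage a must have product 24, which forces r3c3 = 4.
Cage g needs sum 12; hence r4c1 = 1.
Column 2 now contains 5, so r4c2 = 2.
Row 4 already has 2; hence r4c3 = 5.
Cage e needs product 180, which forces r4c4 = 3.
Column 3 already has 5, so r6c3 = 6.
Cage c needs sum 6, so r1c3 = 1.
1 is placed in row 1, leaving r1c5 = 2.
The 3 cells of cage c must have sum 6; hence r2c3 = 3.
Column 4 already has 3, leaving r2c4 = 2.
Column 5 now contains 2, leaving r2c5 = 1.
Cage g needs sum 12, leaving r5c1 = 6.
Column 3 already has 6, which forces r5c3 = 2.
Cage e has product 180; hence r5c4 = 5.
Row 6 already has 6, so r6c1 = 5.

3 5 1 4 2 6 / 4 6 3 2 1 5 / 2 1 4 6 5 3 / 1 2 5 3 6 4 / 6 3 2 5 4 1 / 5 4 6 1 3 2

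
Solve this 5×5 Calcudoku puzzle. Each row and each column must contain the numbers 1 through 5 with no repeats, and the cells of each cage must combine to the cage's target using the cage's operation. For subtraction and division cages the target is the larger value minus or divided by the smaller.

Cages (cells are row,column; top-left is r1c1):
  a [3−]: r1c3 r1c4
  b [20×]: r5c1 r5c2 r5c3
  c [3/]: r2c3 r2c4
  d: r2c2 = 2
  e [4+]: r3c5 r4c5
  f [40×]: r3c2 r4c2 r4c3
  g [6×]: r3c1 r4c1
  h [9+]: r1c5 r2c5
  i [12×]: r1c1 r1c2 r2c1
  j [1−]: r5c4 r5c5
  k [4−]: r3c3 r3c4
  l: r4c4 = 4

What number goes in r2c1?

D is a freebie, leaving r2c2 = 2.
L is a freebie, which forces r4c4 = 4.
Cage f needs product 40, leaving r3c2 = 4.
Row 4 now contains 4, so r4c2 = 5.
Cage f has product 40, leaving r4c3 = 2.
Column 2 now contains 5, which forces r5c2 = 1.
Column 2 now contains 1, which forces r1c2 = 3.
Cage g's pair has product 6; hence r3c1 = 2.
Row 4 already has 2, which forces r4c1 = 3.
Row 4 now contains 3, so r4c5 = 1.
1 is placed in column 5, leaving r3c5 = 3.
The only place for 2 in row 1 is r1c4.
The two cells of cage a must have difference 3, so r1c3 = 5.
Row 1 now contains 5, so r1c5 = 4.
Column 5 already has 4, so r2c5 = 5.
5 is placed in column 3, so r3c3 = 1.
Row 3 now contains 1; hence r3c4 = 5.
5 is placed in column 3, which forces r5c3 = 4.
Column 4 now contains 5; hence r5c4 = 3.
Column 5 already has 4, which forces r5c5 = 2.
Row 1 already has 4; hence r1c1 = 1.
Cage i has product 12; hence r2c1 = 4.
Column 3 now contains 1, which forces r2c3 = 3.
3 is placed in column 4, so r2c4 = 1.
4 is placed in row 5, which forces r5c1 = 5.
Filled in: 1 3 5 2 4 / 4 2 3 1 5 / 2 4 1 5 3 / 3 5 2 4 1 / 5 1 4 3 2.

4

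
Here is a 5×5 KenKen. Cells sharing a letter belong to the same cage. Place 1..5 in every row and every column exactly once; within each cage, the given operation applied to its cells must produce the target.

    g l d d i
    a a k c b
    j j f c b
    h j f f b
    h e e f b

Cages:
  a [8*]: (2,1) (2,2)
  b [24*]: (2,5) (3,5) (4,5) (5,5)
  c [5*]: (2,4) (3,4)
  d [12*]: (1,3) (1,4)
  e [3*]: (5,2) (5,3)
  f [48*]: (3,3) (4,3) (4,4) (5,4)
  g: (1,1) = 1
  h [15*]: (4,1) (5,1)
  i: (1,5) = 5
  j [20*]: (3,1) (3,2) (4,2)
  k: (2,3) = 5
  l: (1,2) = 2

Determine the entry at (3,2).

Cage g is given, so (1,1) = 1.
Cage l is given, leaving (1,2) = 2.
Cage i is a single given cell, leaving (1,5) = 5.
2 is placed in column 2; hence (2,2) = 4.
Cage k is a single given cell; hence (2,3) = 5.
Row 2 already has 5, leaving (2,4) = 1.
Column 4 now contains 1, which forces (3,4) = 5.
Row 2 already has 4, leaving (2,1) = 2.
2 is placed in row 2; hence (2,5) = 3.
Cage j needs product 20, which forces (3,1) = 4.
Row 3 now contains 5; hence (3,2) = 1.
Row 3 already has 1, so (3,5) = 2.
The 3 cells of cage j must have product 20, so (4,2) = 5.
Column 2 already has 1, leaving (5,2) = 3.
Row 5 already has 3, leaving (5,3) = 1.
Row 5 already has 1, which forces (5,5) = 4.
2 is placed in row 3, which forces (3,3) = 3.
Row 4 now contains 5; hence (4,1) = 3.
The 4 cells of cage f must have product 48; hence (4,3) = 2.
Cage f needs product 48, which forces (4,4) = 4.
Column 5 already has 4; hence (4,5) = 1.
Row 5 already has 3, so (5,1) = 5.
4 is placed in row 5; hence (5,4) = 2.
3 is placed in column 3, leaving (1,3) = 4.
Column 4 already has 4, leaving (1,4) = 3.
Filled in: 1 2 4 3 5 / 2 4 5 1 3 / 4 1 3 5 2 / 3 5 2 4 1 / 5 3 1 2 4.

1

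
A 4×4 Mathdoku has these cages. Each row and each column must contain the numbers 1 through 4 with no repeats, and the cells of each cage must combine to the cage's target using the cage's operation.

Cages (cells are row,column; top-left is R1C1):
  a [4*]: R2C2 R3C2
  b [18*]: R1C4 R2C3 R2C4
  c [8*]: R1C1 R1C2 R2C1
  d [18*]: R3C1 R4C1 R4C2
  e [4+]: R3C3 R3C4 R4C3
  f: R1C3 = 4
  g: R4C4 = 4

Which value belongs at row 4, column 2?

3

Cage f is a single given cell, so R1C3 = 4.
The 3 cells of cage b must have product 18, leaving R1C4 = 3.
Cage b has product 18, which forces R2C3 = 3.
The 3 cells of cage b must have product 18, which forces R2C4 = 2.
Cage d has product 18, which forces R3C1 = 3.
Cage e has sum 4, leaving R3C3 = 2.
Cage e has sum 4, which forces R3C4 = 1.
Cage d needs product 18, so R4C1 = 2.
The 3 cells of cage d must have product 18, which forces R4C2 = 3.
Cage e has sum 4, so R4C3 = 1.
G is a freebie, leaving R4C4 = 4.
2 is placed in column 1, leaving R1C1 = 1.
Cage c needs product 8, leaving R1C2 = 2.
Cage c has product 8, leaving R2C1 = 4.
Cage a's pair has product 4, leaving R2C2 = 1.
Row 3 already has 1; hence R3C2 = 4.
The full grid is 1 2 4 3 / 4 1 3 2 / 3 4 2 1 / 2 3 1 4.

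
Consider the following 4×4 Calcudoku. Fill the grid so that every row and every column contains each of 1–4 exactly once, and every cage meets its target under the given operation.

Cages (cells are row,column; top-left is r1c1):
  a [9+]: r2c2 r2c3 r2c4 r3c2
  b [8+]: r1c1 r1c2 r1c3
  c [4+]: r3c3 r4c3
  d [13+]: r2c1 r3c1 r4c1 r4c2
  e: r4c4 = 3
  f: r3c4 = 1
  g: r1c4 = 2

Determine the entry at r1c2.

Cage g is a single given cell, so r1c4 = 2.
F is a freebie, leaving r3c4 = 1.
The 4 cells of cage d must have sum 13, so r4c2 = 4.
Cage e is given; hence r4c4 = 3.
The 4 cells of cage a must have sum 9, leaving r2c2 = 1.
The 4 cells of cage a must have sum 9, which forces r2c3 = 2.
3 is placed in column 4, so r2c4 = 4.
The 4 cells of cage a must have sum 9, leaving r3c2 = 2.
Row 3 now contains 1; hence r3c3 = 3.
Row 4 now contains 3, so r4c1 = 2.
Row 4 now contains 3; hence r4c3 = 1.
Cage b needs sum 8, which forces r1c1 = 1.
Column 2 now contains 1, so r1c2 = 3.
Column 3 now contains 1; hence r1c3 = 4.
4 is placed in row 2, leaving r2c1 = 3.
Row 3 now contains 3; hence r3c1 = 4.
The full grid is 1 3 4 2 / 3 1 2 4 / 4 2 3 1 / 2 4 1 3.

3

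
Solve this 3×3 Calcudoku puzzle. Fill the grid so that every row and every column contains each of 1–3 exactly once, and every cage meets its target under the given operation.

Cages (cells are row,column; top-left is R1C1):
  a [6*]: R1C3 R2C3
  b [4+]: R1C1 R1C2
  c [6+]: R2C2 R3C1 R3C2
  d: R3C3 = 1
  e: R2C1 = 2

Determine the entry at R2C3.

Cage e is a single given cell, which forces R2C1 = 2.
2 is placed in row 2, so R2C3 = 3.
Cage d is a single given cell; hence R3C3 = 1.
3 is placed in column 3, which forces R1C3 = 2.
3 is placed in row 2, so R2C2 = 1.
1 is placed in row 3, which forces R3C1 = 3.
Cage c has sum 6, which forces R3C2 = 2.
Column 1 already has 3, leaving R1C1 = 1.
Column 2 now contains 1, so R1C2 = 3.
The full grid is 1 3 2 / 2 1 3 / 3 2 1.

3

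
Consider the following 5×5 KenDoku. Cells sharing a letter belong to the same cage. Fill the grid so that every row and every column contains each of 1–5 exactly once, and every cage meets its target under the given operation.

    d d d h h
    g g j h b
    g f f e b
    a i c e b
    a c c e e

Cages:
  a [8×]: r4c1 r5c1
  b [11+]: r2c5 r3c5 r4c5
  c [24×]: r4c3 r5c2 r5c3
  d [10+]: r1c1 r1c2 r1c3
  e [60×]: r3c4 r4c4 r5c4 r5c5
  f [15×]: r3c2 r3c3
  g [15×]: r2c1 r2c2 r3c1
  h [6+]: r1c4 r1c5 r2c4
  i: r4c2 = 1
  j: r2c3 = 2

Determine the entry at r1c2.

4

J is a freebie, leaving r2c3 = 2.
Cage i is a single given cell, which forces r4c2 = 1.
Cage c needs product 24; hence r5c2 = 2.
Cage a's pair has product 8, which forces r4c1 = 2.
2 is placed in row 5; hence r5c1 = 4.
4 is placed in row 5, so r5c3 = 3.
Cage f needs two cells with product 15, so r3c2 = 3.
3 is placed in column 3, so r3c3 = 5.
Row 3 now contains 3; hence r3c4 = 4.
The 3 cells of cage b must have sum 11, which forces r3c5 = 2.
3 is placed in column 3, so r4c3 = 4.
Column 4 now contains 4, leaving r4c4 = 3.
4 is placed in row 4; hence r4c5 = 5.
Column 5 now contains 5; hence r5c5 = 1.
Cage d has sum 10, which forces r1c1 = 5.
Cage d needs sum 10, leaving r1c2 = 4.
4 is placed in column 3, leaving r1c3 = 1.
Cage h needs sum 6; hence r1c4 = 2.
Column 5 now contains 1; hence r1c5 = 3.
Cage g has product 15, which forces r2c1 = 3.
3 is placed in column 2; hence r2c2 = 5.
3 is placed in column 4, so r2c4 = 1.
Column 5 now contains 5, so r2c5 = 4.
5 is placed in row 3, leaving r3c1 = 1.
1 is placed in row 5, which forces r5c4 = 5.
The full grid is 5 4 1 2 3 / 3 5 2 1 4 / 1 3 5 4 2 / 2 1 4 3 5 / 4 2 3 5 1.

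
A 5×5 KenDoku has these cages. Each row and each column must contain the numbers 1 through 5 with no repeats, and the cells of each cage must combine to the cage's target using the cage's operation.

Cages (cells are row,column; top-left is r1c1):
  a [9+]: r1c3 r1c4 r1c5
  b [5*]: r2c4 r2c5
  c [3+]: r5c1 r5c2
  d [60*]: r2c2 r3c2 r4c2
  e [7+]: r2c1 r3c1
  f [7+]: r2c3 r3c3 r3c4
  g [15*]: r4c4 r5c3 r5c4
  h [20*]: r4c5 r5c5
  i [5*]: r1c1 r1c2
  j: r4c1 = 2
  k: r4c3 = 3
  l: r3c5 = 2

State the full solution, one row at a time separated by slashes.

L is a freebie, so r3c5 = 2.
Cage j is a single given cell, so r4c1 = 2.
K is a freebie, leaving r4c3 = 3.
2 is placed in column 1; hence r5c1 = 1.
Row 5 already has 1; hence r5c2 = 2.
Row 5 already has 1; hence r5c3 = 5.
Row 5 already has 5, so r5c4 = 3.
Row 5 already has 5, leaving r5c5 = 4.
Column 1 already has 1; hence r1c1 = 5.
Cage i needs two cells with product 5; hence r1c2 = 1.
Cage a needs sum 9, leaving r1c5 = 3.
Cage f needs sum 7, so r2c3 = 2.
Cage g needs product 15, leaving r4c4 = 1.
4 is placed in column 5, which forces r4c5 = 5.
Column 3 now contains 2; hence r1c3 = 4.
Cage a needs sum 9; hence r1c4 = 2.
Column 4 now contains 1; hence r2c4 = 5.
Column 5 already has 5, which forces r2c5 = 1.
The 3 cells of cage f must have sum 7, so r3c3 = 1.
Column 4 now contains 1; hence r3c4 = 4.
Row 4 already has 5, which forces r4c2 = 4.
Cage e needs two cells with sum 7, leaving r2c1 = 4.
Row 2 already has 5, leaving r2c2 = 3.
Row 3 now contains 4, leaving r3c1 = 3.
Cage d has product 60, leaving r3c2 = 5.

5 1 4 2 3 / 4 3 2 5 1 / 3 5 1 4 2 / 2 4 3 1 5 / 1 2 5 3 4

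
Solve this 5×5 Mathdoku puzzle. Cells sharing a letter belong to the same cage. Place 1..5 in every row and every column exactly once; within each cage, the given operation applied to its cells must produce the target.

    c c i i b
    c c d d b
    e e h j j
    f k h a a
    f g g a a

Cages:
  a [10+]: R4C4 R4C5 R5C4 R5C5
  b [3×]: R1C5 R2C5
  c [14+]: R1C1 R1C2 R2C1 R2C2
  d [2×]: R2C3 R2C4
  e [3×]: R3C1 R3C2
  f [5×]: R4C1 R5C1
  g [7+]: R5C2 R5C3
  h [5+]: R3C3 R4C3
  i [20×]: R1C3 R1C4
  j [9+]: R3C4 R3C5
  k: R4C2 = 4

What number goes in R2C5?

3

Cage k is a single given cell; hence R4C2 = 4.
Row 2 needs a 4, and only R2C1 is open for it.
The only place for 1 in row 1 is R1C5.
Column 5 already has 1; hence R2C5 = 3.
In row 2, 5 can only go at R2C2, so R2C2 = 5.
In row 3, 2 can only go at R3C3, so R3C3 = 2.
2 is placed in column 3; hence R2C3 = 1.
Cage d's pair has product 2, so R2C4 = 2.
Cage h's pair has sum 5; hence R4C3 = 3.
3 is placed in row 4; hence R4C4 = 1.
1 is placed in column 4, leaving R5C4 = 3.
Row 4 already has 1, leaving R4C1 = 5.
The 4 cells of cage a must have sum 10; hence R4C5 = 2.
The two cells of cage f must have product 5, so R5C1 = 1.
3 is placed in row 5, so R5C2 = 2.
Cage g needs two cells with sum 7, which forces R5C3 = 5.
Cage a needs sum 10, which forces R5C5 = 4.
Cage c needs sum 14, so R1C1 = 2.
Column 2 now contains 2, so R1C2 = 3.
5 is placed in column 3, leaving R1C3 = 4.
Cage i needs two cells with product 20; hence R1C4 = 5.
Column 1 already has 1; hence R3C1 = 3.
Cage e's pair has product 3, which forces R3C2 = 1.
The two cells of cage j must have sum 9, so R3C4 = 4.
4 is placed in column 5, which forces R3C5 = 5.
Completed grid: 2 3 4 5 1 / 4 5 1 2 3 / 3 1 2 4 5 / 5 4 3 1 2 / 1 2 5 3 4.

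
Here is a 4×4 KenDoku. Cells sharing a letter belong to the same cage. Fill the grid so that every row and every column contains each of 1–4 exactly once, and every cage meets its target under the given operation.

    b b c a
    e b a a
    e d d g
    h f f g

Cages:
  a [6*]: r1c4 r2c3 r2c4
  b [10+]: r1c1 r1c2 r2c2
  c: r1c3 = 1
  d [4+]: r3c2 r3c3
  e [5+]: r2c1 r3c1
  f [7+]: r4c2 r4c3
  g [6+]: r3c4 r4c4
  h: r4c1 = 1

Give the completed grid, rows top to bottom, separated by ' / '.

Cage c is given; hence r1c3 = 1.
1 is placed in column 3, which forces r3c3 = 3.
H is a freebie; hence r4c1 = 1.
3 is placed in column 3, so r4c3 = 4.
4 is placed in row 4, which forces r4c4 = 2.
Column 4 already has 2, which forces r1c4 = 3.
Cage e's pair has sum 5, leaving r2c1 = 3.
Row 2 now contains 3, which forces r2c2 = 4.
3 is placed in column 3, leaving r2c3 = 2.
Cage a has product 6, which forces r2c4 = 1.
Cage e needs two cells with sum 5, so r3c1 = 2.
Row 3 now contains 3, leaving r3c2 = 1.
Column 4 already has 2; hence r3c4 = 4.
4 is placed in row 4, so r4c2 = 3.
Row 1 already has 3, which forces r1c1 = 4.
Column 2 already has 4, leaving r1c2 = 2.

4 2 1 3 / 3 4 2 1 / 2 1 3 4 / 1 3 4 2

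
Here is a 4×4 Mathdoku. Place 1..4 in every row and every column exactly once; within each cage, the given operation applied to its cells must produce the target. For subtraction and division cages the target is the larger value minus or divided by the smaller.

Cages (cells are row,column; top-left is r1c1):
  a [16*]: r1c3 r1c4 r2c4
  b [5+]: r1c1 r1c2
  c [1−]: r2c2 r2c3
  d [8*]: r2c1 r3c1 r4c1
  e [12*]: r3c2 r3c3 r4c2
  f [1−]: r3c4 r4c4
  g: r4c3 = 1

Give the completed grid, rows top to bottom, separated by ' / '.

G is a freebie, leaving r4c3 = 1.
Column 1 needs a 3, and only r1c1 is open for it.
Cage b's pair has sum 5; hence r1c2 = 2.
Row 1 now contains 2, which forces r1c3 = 4.
4 is placed in row 1, which forces r1c4 = 1.
Cage a has product 16, so r2c4 = 4.
Cage e has product 12, which forces r3c2 = 1.
Cage e has product 12, which forces r3c3 = 3.
Row 3 already has 3, which forces r3c4 = 2.
The 3 cells of cage e must have product 12, which forces r4c2 = 4.
Column 4 already has 2, so r4c4 = 3.
The 3 cells of cage d must have product 8; hence r2c1 = 1.
Column 2 already has 1; hence r2c2 = 3.
Column 3 already has 3; hence r2c3 = 2.
2 is placed in row 3; hence r3c1 = 4.
4 is placed in row 4, leaving r4c1 = 2.

3 2 4 1 / 1 3 2 4 / 4 1 3 2 / 2 4 1 3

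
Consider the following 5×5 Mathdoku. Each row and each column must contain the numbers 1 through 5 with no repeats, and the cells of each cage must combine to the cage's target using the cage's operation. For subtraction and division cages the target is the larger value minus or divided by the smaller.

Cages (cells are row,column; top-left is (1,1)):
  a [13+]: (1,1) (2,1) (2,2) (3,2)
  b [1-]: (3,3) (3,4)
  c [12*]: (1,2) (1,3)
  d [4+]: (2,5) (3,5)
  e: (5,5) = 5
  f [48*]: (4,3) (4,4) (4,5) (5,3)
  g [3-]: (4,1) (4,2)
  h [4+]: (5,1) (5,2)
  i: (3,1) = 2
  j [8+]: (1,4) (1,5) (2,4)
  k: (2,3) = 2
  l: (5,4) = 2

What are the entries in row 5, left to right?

K is a freebie, leaving (2,3) = 2.
Cage i is given, leaving (3,1) = 2.
2 is placed in column 3, leaving (5,3) = 4.
Cage l is a single given cell, so (5,4) = 2.
E is a freebie, leaving (5,5) = 5.
Cage c's pair has product 12, leaving (1,2) = 4.
4 is placed in column 3; hence (1,3) = 3.
Column 3 already has 3, which forces (3,3) = 5.
The two cells of cage b must have difference 1; hence (3,4) = 4.
Column 3 already has 3, which forces (4,3) = 1.
Row 4 now contains 1, leaving (4,4) = 3.
3 is placed in row 4, leaving (4,5) = 4.
The 3 cells of cage j must have sum 8, so (1,5) = 2.
Cage a needs sum 13, leaving (2,1) = 4.
Row 4 already has 4, leaving (4,1) = 5.
Row 4 now contains 1, which forces (4,2) = 2.
5 is placed in column 1, so (1,1) = 1.
1 is placed in row 1; hence (1,4) = 5.
Cage a needs sum 13, so (2,2) = 5.
5 is placed in column 4, so (2,4) = 1.
Row 2 already has 1; hence (2,5) = 3.
The 4 cells of cage a must have sum 13, which forces (3,2) = 3.
Column 5 now contains 3, so (3,5) = 1.
Column 1 now contains 1, leaving (5,1) = 3.
Column 2 already has 3, so (5,2) = 1.
The full grid is 1 4 3 5 2 / 4 5 2 1 3 / 2 3 5 4 1 / 5 2 1 3 4 / 3 1 4 2 5.

3 1 4 2 5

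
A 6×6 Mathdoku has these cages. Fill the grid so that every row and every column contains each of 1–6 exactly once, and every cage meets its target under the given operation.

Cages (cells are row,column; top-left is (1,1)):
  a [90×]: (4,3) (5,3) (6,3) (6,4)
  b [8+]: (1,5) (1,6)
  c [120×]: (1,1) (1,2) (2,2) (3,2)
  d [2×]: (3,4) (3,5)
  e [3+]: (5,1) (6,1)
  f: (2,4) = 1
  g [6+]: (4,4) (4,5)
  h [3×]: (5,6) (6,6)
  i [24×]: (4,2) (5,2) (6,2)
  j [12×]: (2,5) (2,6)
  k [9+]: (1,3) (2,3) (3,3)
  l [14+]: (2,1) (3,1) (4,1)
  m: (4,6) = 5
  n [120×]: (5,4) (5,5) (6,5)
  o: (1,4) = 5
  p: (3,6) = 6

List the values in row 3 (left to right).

Cage o is given, which forces (1,4) = 5.
Cage f is a single given cell; hence (2,4) = 1.
Column 4 now contains 1, leaving (3,4) = 2.
Row 3 already has 2, which forces (3,5) = 1.
P is a freebie; hence (3,6) = 6.
2 is placed in column 4, so (4,4) = 4.
M is a freebie, which forces (4,6) = 5.
Column 4 now contains 4; hence (5,4) = 6.
Column 4 already has 6, which forces (6,4) = 3.
Row 6 already has 3, leaving (6,6) = 1.
Cage b's pair has sum 8, which forces (1,5) = 6.
Cage b needs two cells with sum 8; hence (1,6) = 2.
Row 4 already has 5; hence (4,5) = 2.
Cage e's pair has sum 3, which forces (5,1) = 1.
1 is placed in column 6, leaving (5,6) = 3.
1 is placed in row 6, leaving (6,1) = 2.
The two cells of cage j must have product 12, which forces (2,5) = 3.
Column 6 already has 3; hence (2,6) = 4.
The 4 cells of cage c must have product 120, which forces (3,2) = 5.
The 3 cells of cage l must have sum 14; hence (2,1) = 5.
Row 2 already has 5, so (2,3) = 2.
5 is placed in row 3; hence (3,1) = 3.
3 is placed in row 3, which forces (3,3) = 4.
The 3 cells of cage l must have sum 14, so (4,1) = 6.
2 is placed in column 3, so (5,3) = 5.
5 is placed in row 5, so (5,5) = 4.
5 is placed in column 3, so (6,3) = 6.
4 is placed in column 5; hence (6,5) = 5.
Column 1 now contains 3, so (1,1) = 4.
Cage c has product 120, so (1,2) = 1.
Cage k needs sum 9, which forces (1,3) = 3.
2 is placed in row 2, so (2,2) = 6.
The 3 cells of cage i must have product 24, which forces (4,2) = 3.
The 4 cells of cage a must have product 90, which forces (4,3) = 1.
Row 5 already has 4, which forces (5,2) = 2.
Row 6 now contains 6, which forces (6,2) = 4.
Completed grid: 4 1 3 5 6 2 / 5 6 2 1 3 4 / 3 5 4 2 1 6 / 6 3 1 4 2 5 / 1 2 5 6 4 3 / 2 4 6 3 5 1.

3 5 4 2 1 6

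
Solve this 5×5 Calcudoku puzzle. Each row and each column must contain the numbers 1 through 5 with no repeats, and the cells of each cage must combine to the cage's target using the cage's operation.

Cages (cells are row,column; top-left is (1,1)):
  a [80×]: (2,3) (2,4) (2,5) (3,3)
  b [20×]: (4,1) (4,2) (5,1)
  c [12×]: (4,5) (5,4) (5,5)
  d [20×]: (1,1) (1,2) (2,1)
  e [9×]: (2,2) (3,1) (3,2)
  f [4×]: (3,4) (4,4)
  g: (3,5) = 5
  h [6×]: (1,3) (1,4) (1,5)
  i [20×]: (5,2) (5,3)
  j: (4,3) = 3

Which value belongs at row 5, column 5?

1

Cage e needs product 9; hence (2,2) = 3.
The 3 cells of cage e must have product 9; hence (3,1) = 3.
The 3 cells of cage e must have product 9, so (3,2) = 1.
Row 3 already has 1; hence (3,4) = 4.
G is a freebie, which forces (3,5) = 5.
J is a freebie; hence (4,3) = 3.
4 is placed in column 4, leaving (4,4) = 1.
Row 3 already has 4, which forces (3,3) = 2.
Column 3 already has 2, leaving (1,3) = 1.
Row 2 needs a 1, and only (2,1) is open for it.
The 3 cells of cage b must have product 20, leaving (4,1) = 5.
Cage b needs product 20, so (4,2) = 2.
Row 4 now contains 2, leaving (4,5) = 4.
1 is placed in column 1, so (5,1) = 2.
Row 5 now contains 2, leaving (5,4) = 3.
Row 5 already has 3, leaving (5,5) = 1.
5 is placed in column 1; hence (1,1) = 4.
Cage d needs product 20; hence (1,2) = 5.
Column 4 already has 3, so (1,4) = 2.
Cage h needs product 6, which forces (1,5) = 3.
The 4 cells of cage a must have product 80, which forces (2,3) = 4.
The 4 cells of cage a must have product 80, leaving (2,4) = 5.
Column 5 already has 4, so (2,5) = 2.
5 is placed in column 2, which forces (5,2) = 4.
Column 3 now contains 4; hence (5,3) = 5.
Filled in: 4 5 1 2 3 / 1 3 4 5 2 / 3 1 2 4 5 / 5 2 3 1 4 / 2 4 5 3 1.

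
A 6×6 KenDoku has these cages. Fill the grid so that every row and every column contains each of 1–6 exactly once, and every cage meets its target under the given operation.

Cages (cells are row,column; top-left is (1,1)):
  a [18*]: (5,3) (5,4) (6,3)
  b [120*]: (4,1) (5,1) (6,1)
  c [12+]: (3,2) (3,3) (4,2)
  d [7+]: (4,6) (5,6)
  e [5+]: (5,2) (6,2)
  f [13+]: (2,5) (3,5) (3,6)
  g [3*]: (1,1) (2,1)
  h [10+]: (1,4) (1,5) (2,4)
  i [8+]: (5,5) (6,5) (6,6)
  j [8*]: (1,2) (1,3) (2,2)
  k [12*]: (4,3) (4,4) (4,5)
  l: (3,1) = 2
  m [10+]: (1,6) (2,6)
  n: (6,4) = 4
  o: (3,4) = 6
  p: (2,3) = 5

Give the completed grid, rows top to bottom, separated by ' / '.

Cage p is given; hence (2,3) = 5.
L is a freebie, leaving (3,1) = 2.
Cage o is given; hence (3,4) = 6.
Cage n is given, so (6,4) = 4.
In row 3, 1 can only go at (3,3), so (3,3) = 1.
Cage c needs sum 12; hence (3,2) = 5.
Cage c has sum 12; hence (4,2) = 6.
The 3 cells of cage f must have sum 13, so (2,5) = 6.
Row 2 already has 6; hence (2,6) = 4.
4 is placed in column 6, so (3,6) = 3.
4 is placed in column 6; hence (1,6) = 6.
Row 3 already has 3; hence (3,5) = 4.
Cage k needs product 12; hence (4,3) = 4.
The 3 cells of cage j must have product 8, so (1,2) = 4.
Column 3 already has 4, which forces (1,3) = 2.
The 3 cells of cage j must have product 8, leaving (2,2) = 1.
Row 4 already has 4, leaving (4,1) = 5.
5 is placed in row 4, so (4,6) = 2.
The 3 cells of cage b must have product 120, leaving (5,1) = 4.
Column 6 already has 2, leaving (5,6) = 5.
Cage b needs product 120, which forces (6,1) = 6.
Row 6 now contains 6, so (6,3) = 3.
Column 6 now contains 5, which forces (6,6) = 1.
Cage g needs two cells with product 3, so (1,1) = 1.
Row 2 now contains 1, which forces (2,1) = 3.
Cage h needs sum 10, which forces (2,4) = 2.
The two cells of cage e must have sum 5, leaving (5,2) = 3.
Column 3 already has 3, which forces (5,3) = 6.
Cage a needs product 18, so (5,4) = 1.
The 3 cells of cage i must have sum 8, leaving (5,5) = 2.
Row 6 now contains 3, so (6,2) = 2.
Cage i has sum 8, so (6,5) = 5.
The 3 cells of cage h must have sum 10, so (1,4) = 5.
Column 5 now contains 5, leaving (1,5) = 3.
1 is placed in column 4, so (4,4) = 3.
Cage k needs product 12, leaving (4,5) = 1.

1 4 2 5 3 6 / 3 1 5 2 6 4 / 2 5 1 6 4 3 / 5 6 4 3 1 2 / 4 3 6 1 2 5 / 6 2 3 4 5 1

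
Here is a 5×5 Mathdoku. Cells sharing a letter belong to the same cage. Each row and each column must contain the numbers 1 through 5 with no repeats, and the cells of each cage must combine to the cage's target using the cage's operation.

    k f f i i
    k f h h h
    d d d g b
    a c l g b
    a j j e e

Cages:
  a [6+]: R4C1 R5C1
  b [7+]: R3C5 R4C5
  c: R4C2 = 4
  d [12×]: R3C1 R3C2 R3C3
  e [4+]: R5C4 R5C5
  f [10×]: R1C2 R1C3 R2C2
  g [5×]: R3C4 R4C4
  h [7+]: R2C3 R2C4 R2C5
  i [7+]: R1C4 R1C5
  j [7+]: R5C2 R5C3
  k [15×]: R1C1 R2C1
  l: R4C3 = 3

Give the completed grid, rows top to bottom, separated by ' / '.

5 1 2 4 3 / 3 5 1 2 4 / 1 3 4 5 2 / 2 4 3 1 5 / 4 2 5 3 1

Cage c is a single given cell, leaving R4C2 = 4.
Cage l is a single given cell, so R4C3 = 3.
The only place for 3 in row 2 is R2C1.
3 is placed in column 1, which forces R1C1 = 5.
Cage d has product 12, which forces R3C2 = 3.
The 3 cells of cage f must have product 10, so R2C2 = 5.
Cage a's pair has sum 6, so R4C1 = 2.
Row 4 already has 2, which forces R4C5 = 5.
The two cells of cage a must have sum 6; hence R5C1 = 4.
5 is placed in column 2, which forces R5C2 = 2.
2 is placed in row 5, leaving R5C3 = 5.
Column 2 already has 2; hence R1C2 = 1.
The 3 cells of cage f must have product 10, leaving R1C3 = 2.
Column 1 now contains 4; hence R3C1 = 1.
The 3 cells of cage d must have product 12, leaving R3C3 = 4.
Cage g needs two cells with product 5, so R3C4 = 5.
5 is placed in column 5; hence R3C5 = 2.
5 is placed in row 4, which forces R4C4 = 1.
1 is placed in column 4, leaving R5C4 = 3.
Row 5 now contains 3, which forces R5C5 = 1.
Column 4 already has 3; hence R1C4 = 4.
Cage i needs two cells with sum 7, leaving R1C5 = 3.
Column 3 now contains 4, leaving R2C3 = 1.
Cage h needs sum 7; hence R2C4 = 2.
Column 5 already has 1, leaving R2C5 = 4.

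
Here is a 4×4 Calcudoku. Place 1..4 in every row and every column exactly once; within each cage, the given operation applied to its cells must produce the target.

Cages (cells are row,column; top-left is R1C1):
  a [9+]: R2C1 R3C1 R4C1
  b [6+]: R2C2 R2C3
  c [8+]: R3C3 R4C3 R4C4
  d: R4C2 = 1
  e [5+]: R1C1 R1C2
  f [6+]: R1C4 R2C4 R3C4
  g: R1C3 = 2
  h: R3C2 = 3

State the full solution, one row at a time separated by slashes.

Cage g is a single given cell, so R1C3 = 2.
Column 3 already has 2, leaving R2C3 = 4.
Cage h is given; hence R3C2 = 3.
Row 3 now contains 3; hence R3C3 = 1.
Row 3 now contains 1; hence R3C4 = 2.
Cage d is given; hence R4C2 = 1.
Column 3 already has 1, leaving R4C3 = 3.
Row 4 now contains 3, which forces R4C4 = 4.
The two cells of cage e must have sum 5, leaving R1C1 = 1.
1 is placed in column 2, so R1C2 = 4.
Row 1 now contains 1, leaving R1C4 = 3.
Cage a needs sum 9, leaving R2C1 = 3.
Row 2 now contains 4; hence R2C2 = 2.
Column 4 already has 3, so R2C4 = 1.
Row 3 already has 2, so R3C1 = 4.
Row 4 now contains 4, which forces R4C1 = 2.

1 4 2 3 / 3 2 4 1 / 4 3 1 2 / 2 1 3 4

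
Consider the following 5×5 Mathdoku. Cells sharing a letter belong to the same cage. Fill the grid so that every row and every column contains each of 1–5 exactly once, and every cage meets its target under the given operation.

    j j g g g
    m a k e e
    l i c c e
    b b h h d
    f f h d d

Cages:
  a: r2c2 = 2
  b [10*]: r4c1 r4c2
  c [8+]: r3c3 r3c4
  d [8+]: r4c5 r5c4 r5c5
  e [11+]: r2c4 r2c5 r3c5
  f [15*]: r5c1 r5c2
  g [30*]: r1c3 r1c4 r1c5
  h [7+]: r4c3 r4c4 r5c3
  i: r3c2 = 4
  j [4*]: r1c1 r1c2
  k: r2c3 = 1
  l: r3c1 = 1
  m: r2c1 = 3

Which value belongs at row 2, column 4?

M is a freebie, which forces r2c1 = 3.
A is a freebie, so r2c2 = 2.
K is a freebie, which forces r2c3 = 1.
Cage l is a single given cell, so r3c1 = 1.
Cage i is given; hence r3c2 = 4.
Column 2 now contains 2, so r4c2 = 5.
3 is placed in column 1; hence r5c1 = 5.
5 is placed in column 2, leaving r5c2 = 3.
1 is placed in column 1, which forces r1c1 = 4.
4 is placed in column 2, so r1c2 = 1.
Cage e has sum 11, so r3c5 = 2.
Row 4 already has 5, so r4c1 = 2.
2 is placed in row 4, so r4c4 = 1.
Column 5 now contains 2, so r4c5 = 3.
3 is placed in column 5, so r1c5 = 5.
5 is placed in column 5, which forces r2c5 = 4.
3 is placed in row 4, leaving r4c3 = 4.
Cage h has sum 7, which forces r5c3 = 2.
Cage d needs sum 8, which forces r5c4 = 4.
Cage d has sum 8, which forces r5c5 = 1.
Column 3 already has 2, so r1c3 = 3.
The 3 cells of cage g must have product 30; hence r1c4 = 2.
4 is placed in row 2; hence r2c4 = 5.
3 is placed in column 3, leaving r3c3 = 5.
5 is placed in column 4; hence r3c4 = 3.
The full grid is 4 1 3 2 5 / 3 2 1 5 4 / 1 4 5 3 2 / 2 5 4 1 3 / 5 3 2 4 1.

5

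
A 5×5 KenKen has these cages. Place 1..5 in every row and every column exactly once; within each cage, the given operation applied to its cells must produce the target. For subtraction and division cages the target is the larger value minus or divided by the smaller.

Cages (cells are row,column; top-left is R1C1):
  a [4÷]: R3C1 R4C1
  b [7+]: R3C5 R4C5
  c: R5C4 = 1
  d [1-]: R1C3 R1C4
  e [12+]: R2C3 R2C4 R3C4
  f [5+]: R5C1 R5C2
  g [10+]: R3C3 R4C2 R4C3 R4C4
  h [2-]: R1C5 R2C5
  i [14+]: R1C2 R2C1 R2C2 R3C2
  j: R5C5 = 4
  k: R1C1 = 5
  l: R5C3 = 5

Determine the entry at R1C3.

K is a freebie, so R1C1 = 5.
Cage l is given, leaving R5C3 = 5.
Cage c is given, so R5C4 = 1.
J is a freebie, so R5C5 = 4.
In row 2, 1 can only go at R2C5, so R2C5 = 1.
Column 5 already has 1, so R1C5 = 3.
Cage d needs two cells with difference 1, so R1C3 = 1.
Cage d's pair has difference 1; hence R1C4 = 2.
Row 1 already has 2, leaving R1C2 = 4.
The 4 cells of cage g must have sum 10, so R4C2 = 1.
Cage a's pair has quotient 4, which forces R3C1 = 1.
Row 4 now contains 1, so R4C1 = 4.
4 is placed in row 4, leaving R4C4 = 3.
Cage e has sum 12, which forces R2C3 = 3.
Cage g has sum 10, leaving R3C3 = 4.
Row 3 already has 4, so R3C4 = 5.
Row 3 already has 5, which forces R3C5 = 2.
3 is placed in row 4, leaving R4C3 = 2.
Column 5 now contains 2, so R4C5 = 5.
Row 2 now contains 3, so R2C1 = 2.
Cage i has sum 14; hence R2C2 = 5.
5 is placed in column 4, which forces R2C4 = 4.
Row 3 already has 2, which forces R3C2 = 3.
Column 1 now contains 2, so R5C1 = 3.
Column 2 now contains 3, so R5C2 = 2.
Filled in: 5 4 1 2 3 / 2 5 3 4 1 / 1 3 4 5 2 / 4 1 2 3 5 / 3 2 5 1 4.

1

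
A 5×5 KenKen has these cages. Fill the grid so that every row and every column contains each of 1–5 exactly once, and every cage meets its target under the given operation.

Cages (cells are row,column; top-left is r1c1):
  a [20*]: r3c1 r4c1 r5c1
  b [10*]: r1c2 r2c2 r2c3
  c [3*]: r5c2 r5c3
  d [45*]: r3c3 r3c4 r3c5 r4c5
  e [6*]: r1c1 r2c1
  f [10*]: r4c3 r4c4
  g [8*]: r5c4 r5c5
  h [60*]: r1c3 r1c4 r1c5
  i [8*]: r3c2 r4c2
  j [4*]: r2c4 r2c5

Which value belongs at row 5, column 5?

2

Cage d needs product 45; hence r4c5 = 3.
Row 1 needs a 1, and only r1c2 is open for it.
1 is placed in column 2, which forces r5c2 = 3.
Cage c's pair has product 3, so r5c3 = 1.
Row 1 needs a 2, and only r1c1 is open for it.
Column 1 already has 2, which forces r2c1 = 3.
The only place for 2 in row 3 is r3c2.
2 is placed in column 2, which forces r2c2 = 5.
The 3 cells of cage b must have product 10, leaving r2c3 = 2.
2 is placed in column 2, so r4c2 = 4.
Column 3 already has 2, so r4c3 = 5.
Row 4 already has 5; hence r4c4 = 2.
Column 4 already has 2, leaving r5c4 = 4.
Row 5 now contains 4, leaving r5c5 = 2.
4 is placed in column 4, so r2c4 = 1.
Cage j needs two cells with product 4; hence r2c5 = 4.
Cage a needs product 20; hence r3c1 = 4.
Column 3 already has 5, which forces r3c3 = 3.
1 is placed in column 4, which forces r3c4 = 5.
5 is placed in row 3; hence r3c5 = 1.
Row 4 already has 5; hence r4c1 = 1.
Row 5 now contains 4, which forces r5c1 = 5.
Column 3 now contains 3, so r1c3 = 4.
Column 4 already has 5, so r1c4 = 3.
4 is placed in column 5, leaving r1c5 = 5.
Filled in: 2 1 4 3 5 / 3 5 2 1 4 / 4 2 3 5 1 / 1 4 5 2 3 / 5 3 1 4 2.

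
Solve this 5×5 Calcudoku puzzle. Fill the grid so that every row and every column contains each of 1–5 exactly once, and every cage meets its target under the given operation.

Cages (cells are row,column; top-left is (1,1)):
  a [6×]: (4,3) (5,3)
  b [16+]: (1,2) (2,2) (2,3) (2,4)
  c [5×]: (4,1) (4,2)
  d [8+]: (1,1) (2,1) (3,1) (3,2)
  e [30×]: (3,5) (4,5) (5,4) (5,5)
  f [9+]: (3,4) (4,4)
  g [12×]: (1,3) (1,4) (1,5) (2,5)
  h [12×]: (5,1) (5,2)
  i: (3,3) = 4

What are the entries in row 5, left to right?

4 3 2 1 5

Cage i is given; hence (3,3) = 4.
Row 3 already has 4, which forces (3,4) = 5.
Column 4 already has 5, so (4,4) = 4.
The 4 cells of cage b must have sum 16, which forces (1,2) = 5.
Cage b needs sum 16, so (2,2) = 4.
The 4 cells of cage b must have sum 16; hence (2,3) = 5.
Cage b has sum 16, so (2,4) = 2.
Row 2 already has 2, leaving (2,5) = 1.
Column 2 already has 5, leaving (4,2) = 1.
Column 2 already has 4, so (5,2) = 3.
Row 5 now contains 3, which forces (5,3) = 2.
Row 5 now contains 3, so (5,4) = 1.
Row 5 now contains 2, leaving (5,5) = 5.
Cage d needs sum 8, so (1,1) = 2.
Cage g has product 12, leaving (1,3) = 1.
Column 4 now contains 1, leaving (1,4) = 3.
The 4 cells of cage g must have product 12, leaving (1,5) = 4.
Row 2 already has 1, leaving (2,1) = 3.
Cage d needs sum 8, leaving (3,1) = 1.
1 is placed in column 2, which forces (3,2) = 2.
Row 3 now contains 2; hence (3,5) = 3.
1 is placed in row 4, which forces (4,1) = 5.
2 is placed in column 3; hence (4,3) = 3.
3 is placed in column 5, leaving (4,5) = 2.
Row 5 now contains 3, leaving (5,1) = 4.
The full grid is 2 5 1 3 4 / 3 4 5 2 1 / 1 2 4 5 3 / 5 1 3 4 2 / 4 3 2 1 5.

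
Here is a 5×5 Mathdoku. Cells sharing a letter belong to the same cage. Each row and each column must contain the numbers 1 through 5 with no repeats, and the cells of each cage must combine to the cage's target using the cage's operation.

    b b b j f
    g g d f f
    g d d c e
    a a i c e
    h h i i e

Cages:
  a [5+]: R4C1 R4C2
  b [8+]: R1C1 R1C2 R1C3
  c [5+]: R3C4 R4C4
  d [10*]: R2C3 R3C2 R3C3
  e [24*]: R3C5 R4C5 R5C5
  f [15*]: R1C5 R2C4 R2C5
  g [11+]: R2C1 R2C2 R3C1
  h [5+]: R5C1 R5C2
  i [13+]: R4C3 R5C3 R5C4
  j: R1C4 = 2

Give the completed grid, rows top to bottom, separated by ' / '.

Cage j is given, which forces R1C4 = 2.
The only place for 5 in row 1 is R1C5.
In row 4, 5 can only go at R4C3, so R4C3 = 5.
Cage d needs product 10, leaving R3C2 = 5.
Column 3 already has 5, leaving R5C3 = 3.
Cage i needs sum 13, which forces R5C4 = 5.
In row 2, 4 can only go at R2C2, so R2C2 = 4.
Cage h's pair has sum 5, leaving R5C1 = 4.
4 is placed in column 2, which forces R5C2 = 1.
4 is placed in row 5, which forces R5C5 = 2.
Cage b has sum 8, leaving R1C1 = 1.
Column 2 already has 1, which forces R1C2 = 3.
The 3 cells of cage b must have sum 8; hence R1C3 = 4.
Cage g needs sum 11, leaving R2C1 = 5.
Column 1 now contains 4, so R3C1 = 2.
Row 3 now contains 2; hence R3C3 = 1.
Row 3 now contains 1; hence R3C4 = 4.
4 is placed in row 3, which forces R3C5 = 3.
2 is placed in column 1, which forces R4C1 = 3.
Column 2 now contains 3, leaving R4C2 = 2.
Column 4 now contains 4; hence R4C4 = 1.
Column 5 already has 3, leaving R4C5 = 4.
Column 3 already has 1, so R2C3 = 2.
Column 4 now contains 1, leaving R2C4 = 3.
Column 5 already has 3, which forces R2C5 = 1.

1 3 4 2 5 / 5 4 2 3 1 / 2 5 1 4 3 / 3 2 5 1 4 / 4 1 3 5 2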